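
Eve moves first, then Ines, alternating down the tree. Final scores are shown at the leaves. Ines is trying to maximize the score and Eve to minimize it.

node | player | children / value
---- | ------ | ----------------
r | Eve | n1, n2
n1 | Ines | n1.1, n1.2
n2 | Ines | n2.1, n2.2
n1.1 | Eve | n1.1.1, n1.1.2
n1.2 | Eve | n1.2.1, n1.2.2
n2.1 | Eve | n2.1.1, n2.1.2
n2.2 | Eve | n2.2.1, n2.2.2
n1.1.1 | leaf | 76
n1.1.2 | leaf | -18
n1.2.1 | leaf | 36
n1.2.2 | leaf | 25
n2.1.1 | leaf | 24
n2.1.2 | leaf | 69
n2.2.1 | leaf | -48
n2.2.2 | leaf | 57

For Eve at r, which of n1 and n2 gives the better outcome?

n2

n1.1 (Eve): min(76, -18) = -18
n1.2 (Eve): min(36, 25) = 25
n1 (Ines): max(-18, 25) = 25
n2.1 (Eve): min(24, 69) = 24
n2.2 (Eve): min(-48, 57) = -48
n2 (Ines): max(24, -48) = 24
Eve prefers the lower value; n1=25, n2=24. n2 is better since 24 < 25.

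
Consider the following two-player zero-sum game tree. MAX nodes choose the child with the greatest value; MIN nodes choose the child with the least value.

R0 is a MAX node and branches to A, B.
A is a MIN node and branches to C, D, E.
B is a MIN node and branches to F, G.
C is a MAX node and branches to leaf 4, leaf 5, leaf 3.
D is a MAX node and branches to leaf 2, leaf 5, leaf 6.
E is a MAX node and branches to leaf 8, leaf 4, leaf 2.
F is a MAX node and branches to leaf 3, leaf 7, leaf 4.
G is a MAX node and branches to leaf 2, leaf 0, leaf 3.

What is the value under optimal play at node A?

5

C (MAX): max(4, 5, 3) = 5
D (MAX): max(2, 5, 6) = 6
E (MAX): max(8, 4, 2) = 8
A (MIN): min(5, 6, 8) = 5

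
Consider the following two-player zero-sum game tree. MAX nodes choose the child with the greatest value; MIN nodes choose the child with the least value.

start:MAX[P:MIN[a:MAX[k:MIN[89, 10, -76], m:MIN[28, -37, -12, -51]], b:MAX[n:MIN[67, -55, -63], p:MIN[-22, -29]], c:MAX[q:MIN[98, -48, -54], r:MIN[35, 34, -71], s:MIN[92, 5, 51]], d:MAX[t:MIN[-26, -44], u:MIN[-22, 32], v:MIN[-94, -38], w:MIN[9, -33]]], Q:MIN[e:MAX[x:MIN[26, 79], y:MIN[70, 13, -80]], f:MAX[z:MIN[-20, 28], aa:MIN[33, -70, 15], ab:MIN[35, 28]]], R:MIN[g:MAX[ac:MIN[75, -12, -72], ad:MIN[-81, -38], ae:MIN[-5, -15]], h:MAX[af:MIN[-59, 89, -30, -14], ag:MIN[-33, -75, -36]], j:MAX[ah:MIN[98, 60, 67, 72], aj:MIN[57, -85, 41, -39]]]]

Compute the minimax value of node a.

k (MIN): min(89, 10, -76) = -76
m (MIN): min(28, -37, -12, -51) = -51
a (MAX): max(-76, -51) = -51

-51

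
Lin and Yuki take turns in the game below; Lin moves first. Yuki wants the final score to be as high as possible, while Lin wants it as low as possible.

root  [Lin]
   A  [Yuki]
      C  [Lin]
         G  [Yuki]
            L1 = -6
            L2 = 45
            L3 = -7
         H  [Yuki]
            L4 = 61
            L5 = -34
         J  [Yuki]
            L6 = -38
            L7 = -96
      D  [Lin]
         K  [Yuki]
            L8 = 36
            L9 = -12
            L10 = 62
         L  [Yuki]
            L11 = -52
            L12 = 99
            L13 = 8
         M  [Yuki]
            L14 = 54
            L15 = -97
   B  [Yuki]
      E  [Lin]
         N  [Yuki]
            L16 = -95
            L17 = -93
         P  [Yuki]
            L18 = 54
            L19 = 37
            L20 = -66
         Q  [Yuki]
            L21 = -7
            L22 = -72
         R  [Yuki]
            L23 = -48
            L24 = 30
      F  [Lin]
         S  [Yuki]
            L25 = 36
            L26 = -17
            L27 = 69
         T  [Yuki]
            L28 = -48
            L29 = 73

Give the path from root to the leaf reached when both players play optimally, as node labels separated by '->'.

root -> A -> D -> M -> L14

G (Yuki): max(-6, 45, -7) = 45
H (Yuki): max(61, -34) = 61
J (Yuki): max(-38, -96) = -38
C (Lin): min(45, 61, -38) = -38
K (Yuki): max(36, -12, 62) = 62
L (Yuki): max(-52, 99, 8) = 99
M (Yuki): max(54, -97) = 54
D (Lin): min(62, 99, 54) = 54
A (Yuki): max(-38, 54) = 54
N (Yuki): max(-95, -93) = -93
P (Yuki): max(54, 37, -66) = 54
Q (Yuki): max(-7, -72) = -7
R (Yuki): max(-48, 30) = 30
E (Lin): min(-93, 54, -7, 30) = -93
S (Yuki): max(36, -17, 69) = 69
T (Yuki): max(-48, 73) = 73
F (Lin): min(69, 73) = 69
B (Yuki): max(-93, 69) = 69
root (Lin): min(54, 69) = 54
At root, Lin picks A (lowest: 54).
At A, Yuki picks D (highest: 54).
At D, Lin picks M (lowest: 54).
At M, Yuki picks L14 (highest: 54).
Terminal value 54.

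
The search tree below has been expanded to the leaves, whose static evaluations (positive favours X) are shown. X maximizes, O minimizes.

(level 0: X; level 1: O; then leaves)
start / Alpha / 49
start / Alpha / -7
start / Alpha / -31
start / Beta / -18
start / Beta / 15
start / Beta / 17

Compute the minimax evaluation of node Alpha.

-31

Alpha (O): min(49, -7, -31) = -31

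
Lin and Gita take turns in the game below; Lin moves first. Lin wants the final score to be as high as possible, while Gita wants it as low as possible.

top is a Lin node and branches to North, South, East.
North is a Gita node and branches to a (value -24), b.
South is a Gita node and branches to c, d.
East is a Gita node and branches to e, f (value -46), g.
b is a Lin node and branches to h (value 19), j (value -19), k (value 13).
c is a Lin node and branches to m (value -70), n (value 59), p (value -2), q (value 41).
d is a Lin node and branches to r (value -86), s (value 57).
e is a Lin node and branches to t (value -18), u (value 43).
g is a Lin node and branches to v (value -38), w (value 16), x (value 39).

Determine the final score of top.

b (Lin): max(19, -19, 13) = 19
North (Gita): min(-24, 19) = -24
c (Lin): max(-70, 59, -2, 41) = 59
d (Lin): max(-86, 57) = 57
South (Gita): min(59, 57) = 57
e (Lin): max(-18, 43) = 43
g (Lin): max(-38, 16, 39) = 39
East (Gita): min(43, -46, 39) = -46
top (Lin): max(-24, 57, -46) = 57

57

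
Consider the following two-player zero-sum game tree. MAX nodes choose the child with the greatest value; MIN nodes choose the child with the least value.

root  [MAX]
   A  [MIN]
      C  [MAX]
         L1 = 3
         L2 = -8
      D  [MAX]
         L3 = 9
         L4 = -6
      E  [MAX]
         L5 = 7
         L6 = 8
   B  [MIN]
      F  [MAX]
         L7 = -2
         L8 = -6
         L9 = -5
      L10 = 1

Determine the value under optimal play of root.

C (MAX): max(3, -8) = 3
D (MAX): max(9, -6) = 9
E (MAX): max(7, 8) = 8
A (MIN): min(3, 9, 8) = 3
F (MAX): max(-2, -6, -5) = -2
B (MIN): min(-2, 1) = -2
root (MAX): max(3, -2) = 3

3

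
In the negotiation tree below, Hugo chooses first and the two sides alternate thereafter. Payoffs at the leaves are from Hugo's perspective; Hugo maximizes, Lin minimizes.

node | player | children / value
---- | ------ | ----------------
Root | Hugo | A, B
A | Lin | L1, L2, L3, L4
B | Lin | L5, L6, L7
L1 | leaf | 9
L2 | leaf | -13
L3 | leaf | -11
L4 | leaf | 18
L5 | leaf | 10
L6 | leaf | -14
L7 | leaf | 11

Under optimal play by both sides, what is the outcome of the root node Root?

-13

A (Lin): min(9, -13, -11, 18) = -13
B (Lin): min(10, -14, 11) = -14
Root (Hugo): max(-13, -14) = -13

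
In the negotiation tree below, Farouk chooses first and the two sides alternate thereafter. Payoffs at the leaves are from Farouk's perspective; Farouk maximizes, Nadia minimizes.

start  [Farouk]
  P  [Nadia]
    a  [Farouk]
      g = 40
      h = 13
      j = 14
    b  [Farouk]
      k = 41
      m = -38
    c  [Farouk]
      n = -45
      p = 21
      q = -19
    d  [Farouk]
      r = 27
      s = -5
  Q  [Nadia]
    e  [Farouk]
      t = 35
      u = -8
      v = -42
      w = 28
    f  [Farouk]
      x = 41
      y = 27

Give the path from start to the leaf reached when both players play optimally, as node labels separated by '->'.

a (Farouk): max(40, 13, 14) = 40
b (Farouk): max(41, -38) = 41
c (Farouk): max(-45, 21, -19) = 21
d (Farouk): max(27, -5) = 27
P (Nadia): min(40, 41, 21, 27) = 21
e (Farouk): max(35, -8, -42, 28) = 35
f (Farouk): max(41, 27) = 41
Q (Nadia): min(35, 41) = 35
start (Farouk): max(21, 35) = 35
At start, Farouk picks Q (highest: 35).
At Q, Nadia picks e (lowest: 35).
At e, Farouk picks t (highest: 35).
Terminal value 35.

start -> Q -> e -> t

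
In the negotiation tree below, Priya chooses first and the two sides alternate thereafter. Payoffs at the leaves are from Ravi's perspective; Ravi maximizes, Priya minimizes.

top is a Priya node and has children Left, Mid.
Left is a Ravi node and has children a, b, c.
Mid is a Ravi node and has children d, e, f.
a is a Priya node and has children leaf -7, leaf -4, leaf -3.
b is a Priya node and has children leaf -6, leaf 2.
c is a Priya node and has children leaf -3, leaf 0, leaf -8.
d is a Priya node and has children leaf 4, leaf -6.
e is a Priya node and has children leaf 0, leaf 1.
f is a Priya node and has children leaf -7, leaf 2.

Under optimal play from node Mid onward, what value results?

d (Priya): min(4, -6) = -6
e (Priya): min(0, 1) = 0
f (Priya): min(-7, 2) = -7
Mid (Ravi): max(-6, 0, -7) = 0

0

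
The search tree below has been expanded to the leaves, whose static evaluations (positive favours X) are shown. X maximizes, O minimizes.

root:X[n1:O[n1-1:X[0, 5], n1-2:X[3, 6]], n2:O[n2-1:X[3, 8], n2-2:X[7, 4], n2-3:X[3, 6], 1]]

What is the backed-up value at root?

5

n1-1 (X): max(0, 5) = 5
n1-2 (X): max(3, 6) = 6
n1 (O): min(5, 6) = 5
n2-1 (X): max(3, 8) = 8
n2-2 (X): max(7, 4) = 7
n2-3 (X): max(3, 6) = 6
n2 (O): min(8, 7, 6, 1) = 1
root (X): max(5, 1) = 5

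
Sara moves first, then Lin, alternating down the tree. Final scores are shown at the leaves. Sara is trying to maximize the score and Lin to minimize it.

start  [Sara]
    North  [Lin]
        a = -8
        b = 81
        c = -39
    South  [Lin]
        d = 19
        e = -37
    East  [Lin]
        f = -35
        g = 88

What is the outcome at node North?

North (Lin): min(-8, 81, -39) = -39

-39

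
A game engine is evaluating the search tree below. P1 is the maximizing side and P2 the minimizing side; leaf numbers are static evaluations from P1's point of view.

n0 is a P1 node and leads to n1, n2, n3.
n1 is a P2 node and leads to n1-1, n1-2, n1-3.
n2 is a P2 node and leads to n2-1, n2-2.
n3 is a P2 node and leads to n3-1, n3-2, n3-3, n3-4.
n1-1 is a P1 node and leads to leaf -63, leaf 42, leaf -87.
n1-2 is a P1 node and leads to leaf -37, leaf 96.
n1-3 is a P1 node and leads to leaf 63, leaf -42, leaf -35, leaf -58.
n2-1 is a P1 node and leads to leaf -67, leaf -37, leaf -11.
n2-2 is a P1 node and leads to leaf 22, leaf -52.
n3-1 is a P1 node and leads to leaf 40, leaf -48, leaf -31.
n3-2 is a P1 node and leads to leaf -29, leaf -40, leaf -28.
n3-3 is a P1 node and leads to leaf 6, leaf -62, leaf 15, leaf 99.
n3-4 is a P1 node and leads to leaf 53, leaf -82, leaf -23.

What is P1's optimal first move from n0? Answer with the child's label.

n1-1 (P1): max(-63, 42, -87) = 42
n1-2 (P1): max(-37, 96) = 96
n1-3 (P1): max(63, -42, -35, -58) = 63
n1 (P2): min(42, 96, 63) = 42
n2-1 (P1): max(-67, -37, -11) = -11
n2-2 (P1): max(22, -52) = 22
n2 (P2): min(-11, 22) = -11
n3-1 (P1): max(40, -48, -31) = 40
n3-2 (P1): max(-29, -40, -28) = -28
n3-3 (P1): max(6, -62, 15, 99) = 99
n3-4 (P1): max(53, -82, -23) = 53
n3 (P2): min(40, -28, 99, 53) = -28
n0 (P1): max(42, -11, -28) = 42
P1 at n0 wants the highest of {n1=42, n2=-11, n3=-28}, so chooses n1.

n1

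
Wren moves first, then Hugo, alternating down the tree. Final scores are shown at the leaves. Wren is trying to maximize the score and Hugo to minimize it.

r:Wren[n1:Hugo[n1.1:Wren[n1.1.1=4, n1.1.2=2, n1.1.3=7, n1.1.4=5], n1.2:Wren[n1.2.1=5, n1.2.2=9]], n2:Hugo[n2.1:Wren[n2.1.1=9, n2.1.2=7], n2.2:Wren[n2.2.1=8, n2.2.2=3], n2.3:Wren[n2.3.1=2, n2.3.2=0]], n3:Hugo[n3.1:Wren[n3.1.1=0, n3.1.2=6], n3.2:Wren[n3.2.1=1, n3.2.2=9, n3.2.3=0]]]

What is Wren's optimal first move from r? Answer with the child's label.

n1.1 (Wren): max(4, 2, 7, 5) = 7
n1.2 (Wren): max(5, 9) = 9
n1 (Hugo): min(7, 9) = 7
n2.1 (Wren): max(9, 7) = 9
n2.2 (Wren): max(8, 3) = 8
n2.3 (Wren): max(2, 0) = 2
n2 (Hugo): min(9, 8, 2) = 2
n3.1 (Wren): max(0, 6) = 6
n3.2 (Wren): max(1, 9, 0) = 9
n3 (Hugo): min(6, 9) = 6
r (Wren): max(7, 2, 6) = 7
Wren at r wants the highest of {n1=7, n2=2, n3=6}, so chooses n1.

n1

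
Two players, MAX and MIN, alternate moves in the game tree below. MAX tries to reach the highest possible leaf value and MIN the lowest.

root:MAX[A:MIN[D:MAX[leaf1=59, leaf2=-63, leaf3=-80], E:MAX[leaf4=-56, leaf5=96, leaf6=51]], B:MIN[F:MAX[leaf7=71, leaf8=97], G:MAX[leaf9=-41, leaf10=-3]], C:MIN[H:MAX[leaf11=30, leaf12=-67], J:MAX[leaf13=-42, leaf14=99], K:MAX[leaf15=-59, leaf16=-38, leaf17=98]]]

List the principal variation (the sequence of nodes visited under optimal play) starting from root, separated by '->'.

D (MAX): max(59, -63, -80) = 59
E (MAX): max(-56, 96, 51) = 96
A (MIN): min(59, 96) = 59
F (MAX): max(71, 97) = 97
G (MAX): max(-41, -3) = -3
B (MIN): min(97, -3) = -3
H (MAX): max(30, -67) = 30
J (MAX): max(-42, 99) = 99
K (MAX): max(-59, -38, 98) = 98
C (MIN): min(30, 99, 98) = 30
root (MAX): max(59, -3, 30) = 59
At root, MAX picks A (highest: 59).
At A, MIN picks D (lowest: 59).
At D, MAX picks leaf1 (highest: 59).
Terminal value 59.

root -> A -> D -> leaf1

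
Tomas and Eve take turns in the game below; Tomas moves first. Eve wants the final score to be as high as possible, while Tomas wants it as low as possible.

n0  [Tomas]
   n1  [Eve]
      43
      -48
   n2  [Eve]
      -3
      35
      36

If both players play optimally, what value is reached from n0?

36

n1 (Eve): max(43, -48) = 43
n2 (Eve): max(-3, 35, 36) = 36
n0 (Tomas): min(43, 36) = 36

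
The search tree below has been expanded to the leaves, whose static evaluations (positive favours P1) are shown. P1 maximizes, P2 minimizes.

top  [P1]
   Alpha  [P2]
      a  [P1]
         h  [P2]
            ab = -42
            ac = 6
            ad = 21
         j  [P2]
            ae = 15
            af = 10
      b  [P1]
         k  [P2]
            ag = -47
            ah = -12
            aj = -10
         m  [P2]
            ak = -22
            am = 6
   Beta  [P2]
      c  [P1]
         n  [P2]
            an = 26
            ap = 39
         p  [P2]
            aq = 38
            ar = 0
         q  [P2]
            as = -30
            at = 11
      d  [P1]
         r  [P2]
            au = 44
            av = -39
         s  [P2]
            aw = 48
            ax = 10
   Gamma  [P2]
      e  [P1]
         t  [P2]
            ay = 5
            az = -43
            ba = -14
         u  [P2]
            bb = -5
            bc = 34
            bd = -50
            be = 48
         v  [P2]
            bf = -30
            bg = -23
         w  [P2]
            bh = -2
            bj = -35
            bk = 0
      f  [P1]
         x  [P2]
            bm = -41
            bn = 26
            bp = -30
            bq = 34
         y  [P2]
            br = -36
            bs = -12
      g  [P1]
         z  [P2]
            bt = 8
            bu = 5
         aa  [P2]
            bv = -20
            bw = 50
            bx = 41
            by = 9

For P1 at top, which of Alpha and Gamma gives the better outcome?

h (P2): min(-42, 6, 21) = -42
j (P2): min(15, 10) = 10
a (P1): max(-42, 10) = 10
k (P2): min(-47, -12, -10) = -47
m (P2): min(-22, 6) = -22
b (P1): max(-47, -22) = -22
Alpha (P2): min(10, -22) = -22
t (P2): min(5, -43, -14) = -43
u (P2): min(-5, 34, -50, 48) = -50
v (P2): min(-30, -23) = -30
w (P2): min(-2, -35, 0) = -35
e (P1): max(-43, -50, -30, -35) = -30
x (P2): min(-41, 26, -30, 34) = -41
y (P2): min(-36, -12) = -36
f (P1): max(-41, -36) = -36
z (P2): min(8, 5) = 5
aa (P2): min(-20, 50, 41, 9) = -20
g (P1): max(5, -20) = 5
Gamma (P2): min(-30, -36, 5) = -36
P1 prefers the higher value; Alpha=-22, Gamma=-36. Alpha is better since -22 > -36.

Alpha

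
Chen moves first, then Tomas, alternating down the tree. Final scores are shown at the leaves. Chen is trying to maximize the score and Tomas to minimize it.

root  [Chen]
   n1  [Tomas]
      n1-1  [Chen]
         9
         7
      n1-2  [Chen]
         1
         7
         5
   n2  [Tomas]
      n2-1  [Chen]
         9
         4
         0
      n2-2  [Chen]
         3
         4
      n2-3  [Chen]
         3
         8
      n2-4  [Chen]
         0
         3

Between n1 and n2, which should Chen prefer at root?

n1

n1-1 (Chen): max(9, 7) = 9
n1-2 (Chen): max(1, 7, 5) = 7
n1 (Tomas): min(9, 7) = 7
n2-1 (Chen): max(9, 4, 0) = 9
n2-2 (Chen): max(3, 4) = 4
n2-3 (Chen): max(3, 8) = 8
n2-4 (Chen): max(0, 3) = 3
n2 (Tomas): min(9, 4, 8, 3) = 3
Chen prefers the higher value; n1=7, n2=3. n1 is better since 7 > 3.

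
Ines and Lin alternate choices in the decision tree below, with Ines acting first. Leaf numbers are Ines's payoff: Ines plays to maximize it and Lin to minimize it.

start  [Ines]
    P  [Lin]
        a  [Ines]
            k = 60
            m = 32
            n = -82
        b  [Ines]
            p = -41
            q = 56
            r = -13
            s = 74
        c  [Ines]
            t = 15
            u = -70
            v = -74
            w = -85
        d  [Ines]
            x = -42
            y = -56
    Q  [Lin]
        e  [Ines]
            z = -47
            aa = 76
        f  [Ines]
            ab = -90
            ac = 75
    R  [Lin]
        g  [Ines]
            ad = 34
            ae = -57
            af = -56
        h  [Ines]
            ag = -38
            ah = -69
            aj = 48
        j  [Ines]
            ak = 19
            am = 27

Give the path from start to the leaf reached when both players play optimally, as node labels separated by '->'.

a (Ines): max(60, 32, -82) = 60
b (Ines): max(-41, 56, -13, 74) = 74
c (Ines): max(15, -70, -74, -85) = 15
d (Ines): max(-42, -56) = -42
P (Lin): min(60, 74, 15, -42) = -42
e (Ines): max(-47, 76) = 76
f (Ines): max(-90, 75) = 75
Q (Lin): min(76, 75) = 75
g (Ines): max(34, -57, -56) = 34
h (Ines): max(-38, -69, 48) = 48
j (Ines): max(19, 27) = 27
R (Lin): min(34, 48, 27) = 27
start (Ines): max(-42, 75, 27) = 75
At start, Ines picks Q (highest: 75).
At Q, Lin picks f (lowest: 75).
At f, Ines picks ac (highest: 75).
Terminal value 75.

start -> Q -> f -> ac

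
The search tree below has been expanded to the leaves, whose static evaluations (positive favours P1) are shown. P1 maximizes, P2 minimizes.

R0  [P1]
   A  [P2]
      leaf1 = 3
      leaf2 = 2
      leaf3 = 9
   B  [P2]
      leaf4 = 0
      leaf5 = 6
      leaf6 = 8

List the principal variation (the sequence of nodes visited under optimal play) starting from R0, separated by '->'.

A (P2): min(3, 2, 9) = 2
B (P2): min(0, 6, 8) = 0
R0 (P1): max(2, 0) = 2
At R0, P1 picks A (highest: 2).
At A, P2 picks leaf2 (lowest: 2).
Terminal value 2.

R0 -> A -> leaf2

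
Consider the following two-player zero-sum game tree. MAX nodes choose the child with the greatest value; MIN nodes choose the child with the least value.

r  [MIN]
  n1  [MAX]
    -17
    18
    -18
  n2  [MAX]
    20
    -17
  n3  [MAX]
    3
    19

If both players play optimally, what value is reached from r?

18

n1 (MAX): max(-17, 18, -18) = 18
n2 (MAX): max(20, -17) = 20
n3 (MAX): max(3, 19) = 19
r (MIN): min(18, 20, 19) = 18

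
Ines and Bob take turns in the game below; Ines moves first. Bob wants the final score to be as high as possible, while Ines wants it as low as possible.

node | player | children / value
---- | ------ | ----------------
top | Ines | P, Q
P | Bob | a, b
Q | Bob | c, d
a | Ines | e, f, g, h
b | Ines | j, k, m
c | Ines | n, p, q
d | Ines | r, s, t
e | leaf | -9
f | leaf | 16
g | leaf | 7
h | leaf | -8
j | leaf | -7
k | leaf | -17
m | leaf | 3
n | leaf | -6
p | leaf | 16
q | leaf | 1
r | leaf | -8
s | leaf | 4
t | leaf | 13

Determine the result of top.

a (Ines): min(-9, 16, 7, -8) = -9
b (Ines): min(-7, -17, 3) = -17
P (Bob): max(-9, -17) = -9
c (Ines): min(-6, 16, 1) = -6
d (Ines): min(-8, 4, 13) = -8
Q (Bob): max(-6, -8) = -6
top (Ines): min(-9, -6) = -9

-9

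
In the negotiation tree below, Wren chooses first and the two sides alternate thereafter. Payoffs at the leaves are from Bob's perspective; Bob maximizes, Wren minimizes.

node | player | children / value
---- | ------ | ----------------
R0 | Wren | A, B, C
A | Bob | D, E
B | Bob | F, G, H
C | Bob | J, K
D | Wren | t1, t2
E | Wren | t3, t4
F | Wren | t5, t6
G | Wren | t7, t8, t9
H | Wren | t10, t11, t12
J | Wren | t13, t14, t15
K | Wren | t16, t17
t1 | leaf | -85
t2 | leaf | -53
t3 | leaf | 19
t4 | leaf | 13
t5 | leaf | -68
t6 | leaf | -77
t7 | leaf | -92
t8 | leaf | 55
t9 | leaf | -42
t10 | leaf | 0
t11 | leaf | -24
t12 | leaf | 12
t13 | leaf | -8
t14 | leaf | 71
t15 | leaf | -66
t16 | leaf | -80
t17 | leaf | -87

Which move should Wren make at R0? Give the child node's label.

D (Wren): min(-85, -53) = -85
E (Wren): min(19, 13) = 13
A (Bob): max(-85, 13) = 13
F (Wren): min(-68, -77) = -77
G (Wren): min(-92, 55, -42) = -92
H (Wren): min(0, -24, 12) = -24
B (Bob): max(-77, -92, -24) = -24
J (Wren): min(-8, 71, -66) = -66
K (Wren): min(-80, -87) = -87
C (Bob): max(-66, -87) = -66
R0 (Wren): min(13, -24, -66) = -66
Wren at R0 wants the lowest of {A=13, B=-24, C=-66}, so chooses C.

C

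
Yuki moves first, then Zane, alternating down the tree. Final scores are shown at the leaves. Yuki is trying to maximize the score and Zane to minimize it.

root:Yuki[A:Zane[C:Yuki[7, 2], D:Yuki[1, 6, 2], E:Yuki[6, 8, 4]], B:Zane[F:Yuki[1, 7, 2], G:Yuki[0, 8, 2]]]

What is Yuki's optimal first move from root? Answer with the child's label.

C (Yuki): max(7, 2) = 7
D (Yuki): max(1, 6, 2) = 6
E (Yuki): max(6, 8, 4) = 8
A (Zane): min(7, 6, 8) = 6
F (Yuki): max(1, 7, 2) = 7
G (Yuki): max(0, 8, 2) = 8
B (Zane): min(7, 8) = 7
root (Yuki): max(6, 7) = 7
Yuki at root wants the highest of {A=6, B=7}, so chooses B.

B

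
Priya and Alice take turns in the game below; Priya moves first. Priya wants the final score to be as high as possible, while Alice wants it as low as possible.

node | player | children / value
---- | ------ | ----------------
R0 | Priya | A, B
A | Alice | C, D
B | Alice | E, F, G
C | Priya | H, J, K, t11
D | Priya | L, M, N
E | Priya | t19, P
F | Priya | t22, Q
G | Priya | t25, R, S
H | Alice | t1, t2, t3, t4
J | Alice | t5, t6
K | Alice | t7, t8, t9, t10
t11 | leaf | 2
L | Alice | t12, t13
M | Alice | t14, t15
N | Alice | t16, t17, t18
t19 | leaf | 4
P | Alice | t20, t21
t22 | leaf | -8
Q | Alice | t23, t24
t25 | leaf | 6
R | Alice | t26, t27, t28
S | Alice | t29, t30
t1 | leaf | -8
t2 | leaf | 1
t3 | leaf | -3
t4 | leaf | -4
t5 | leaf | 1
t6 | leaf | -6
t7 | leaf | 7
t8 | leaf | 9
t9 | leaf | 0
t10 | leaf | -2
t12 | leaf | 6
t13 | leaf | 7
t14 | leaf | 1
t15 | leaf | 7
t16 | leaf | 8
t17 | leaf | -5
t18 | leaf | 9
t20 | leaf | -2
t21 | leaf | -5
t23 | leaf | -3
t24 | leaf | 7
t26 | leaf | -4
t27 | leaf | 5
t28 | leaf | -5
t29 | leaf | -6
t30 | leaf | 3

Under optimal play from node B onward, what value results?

-3

P (Alice): min(-2, -5) = -5
E (Priya): max(4, -5) = 4
Q (Alice): min(-3, 7) = -3
F (Priya): max(-8, -3) = -3
R (Alice): min(-4, 5, -5) = -5
S (Alice): min(-6, 3) = -6
G (Priya): max(6, -5, -6) = 6
B (Alice): min(4, -3, 6) = -3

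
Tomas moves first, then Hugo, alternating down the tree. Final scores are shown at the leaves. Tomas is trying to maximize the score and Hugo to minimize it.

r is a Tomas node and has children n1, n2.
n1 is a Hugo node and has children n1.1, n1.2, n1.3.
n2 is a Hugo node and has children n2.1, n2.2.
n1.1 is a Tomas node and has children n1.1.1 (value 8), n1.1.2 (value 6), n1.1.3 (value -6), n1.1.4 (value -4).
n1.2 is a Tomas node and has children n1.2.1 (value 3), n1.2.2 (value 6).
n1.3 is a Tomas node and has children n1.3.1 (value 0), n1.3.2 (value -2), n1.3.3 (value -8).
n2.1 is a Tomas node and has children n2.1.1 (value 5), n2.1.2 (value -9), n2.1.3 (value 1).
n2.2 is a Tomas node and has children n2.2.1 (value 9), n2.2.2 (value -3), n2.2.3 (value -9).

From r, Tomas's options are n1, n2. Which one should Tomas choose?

n1.1 (Tomas): max(8, 6, -6, -4) = 8
n1.2 (Tomas): max(3, 6) = 6
n1.3 (Tomas): max(0, -2, -8) = 0
n1 (Hugo): min(8, 6, 0) = 0
n2.1 (Tomas): max(5, -9, 1) = 5
n2.2 (Tomas): max(9, -3, -9) = 9
n2 (Hugo): min(5, 9) = 5
r (Tomas): max(0, 5) = 5
Tomas at r wants the highest of {n1=0, n2=5}, so chooses n2.

n2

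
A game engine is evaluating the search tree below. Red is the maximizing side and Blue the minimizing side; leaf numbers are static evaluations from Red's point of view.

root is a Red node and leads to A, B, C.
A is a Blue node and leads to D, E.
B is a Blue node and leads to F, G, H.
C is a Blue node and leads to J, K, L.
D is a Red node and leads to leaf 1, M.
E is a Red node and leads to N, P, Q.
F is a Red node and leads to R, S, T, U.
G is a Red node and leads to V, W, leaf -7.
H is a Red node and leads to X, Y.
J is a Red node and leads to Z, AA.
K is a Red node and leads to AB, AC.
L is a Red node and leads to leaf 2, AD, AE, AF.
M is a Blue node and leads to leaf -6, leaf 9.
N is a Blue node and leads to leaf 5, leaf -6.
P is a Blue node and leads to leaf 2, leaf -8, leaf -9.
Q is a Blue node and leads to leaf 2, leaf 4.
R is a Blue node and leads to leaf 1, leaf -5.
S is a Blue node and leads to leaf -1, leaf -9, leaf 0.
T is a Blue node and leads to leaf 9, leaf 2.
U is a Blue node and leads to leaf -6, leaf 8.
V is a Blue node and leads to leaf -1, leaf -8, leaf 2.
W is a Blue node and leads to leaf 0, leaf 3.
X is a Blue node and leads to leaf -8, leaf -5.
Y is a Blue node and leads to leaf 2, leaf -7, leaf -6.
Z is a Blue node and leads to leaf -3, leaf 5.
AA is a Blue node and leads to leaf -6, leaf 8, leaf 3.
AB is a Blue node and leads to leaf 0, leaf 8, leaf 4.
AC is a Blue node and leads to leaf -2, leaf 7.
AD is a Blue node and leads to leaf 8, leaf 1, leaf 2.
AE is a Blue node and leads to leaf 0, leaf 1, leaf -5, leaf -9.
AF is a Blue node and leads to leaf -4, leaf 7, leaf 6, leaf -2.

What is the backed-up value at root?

M (Blue): min(-6, 9) = -6
D (Red): max(1, -6) = 1
N (Blue): min(5, -6) = -6
P (Blue): min(2, -8, -9) = -9
Q (Blue): min(2, 4) = 2
E (Red): max(-6, -9, 2) = 2
A (Blue): min(1, 2) = 1
R (Blue): min(1, -5) = -5
S (Blue): min(-1, -9, 0) = -9
T (Blue): min(9, 2) = 2
U (Blue): min(-6, 8) = -6
F (Red): max(-5, -9, 2, -6) = 2
V (Blue): min(-1, -8, 2) = -8
W (Blue): min(0, 3) = 0
G (Red): max(-8, 0, -7) = 0
X (Blue): min(-8, -5) = -8
Y (Blue): min(2, -7, -6) = -7
H (Red): max(-8, -7) = -7
B (Blue): min(2, 0, -7) = -7
Z (Blue): min(-3, 5) = -3
AA (Blue): min(-6, 8, 3) = -6
J (Red): max(-3, -6) = -3
AB (Blue): min(0, 8, 4) = 0
AC (Blue): min(-2, 7) = -2
K (Red): max(0, -2) = 0
AD (Blue): min(8, 1, 2) = 1
AE (Blue): min(0, 1, -5, -9) = -9
AF (Blue): min(-4, 7, 6, -2) = -4
L (Red): max(2, 1, -9, -4) = 2
C (Blue): min(-3, 0, 2) = -3
root (Red): max(1, -7, -3) = 1

1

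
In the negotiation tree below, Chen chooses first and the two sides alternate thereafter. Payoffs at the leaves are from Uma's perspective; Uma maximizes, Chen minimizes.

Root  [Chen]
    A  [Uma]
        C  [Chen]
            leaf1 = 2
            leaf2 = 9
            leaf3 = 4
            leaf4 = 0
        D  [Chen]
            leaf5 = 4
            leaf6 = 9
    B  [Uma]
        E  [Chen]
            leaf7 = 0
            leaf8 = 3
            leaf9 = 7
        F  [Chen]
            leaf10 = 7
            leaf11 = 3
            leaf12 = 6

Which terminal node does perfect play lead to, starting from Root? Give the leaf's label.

leaf11

C (Chen): min(2, 9, 4, 0) = 0
D (Chen): min(4, 9) = 4
A (Uma): max(0, 4) = 4
E (Chen): min(0, 3, 7) = 0
F (Chen): min(7, 3, 6) = 3
B (Uma): max(0, 3) = 3
Root (Chen): min(4, 3) = 3
At Root, Chen picks B (lowest: 3).
At B, Uma picks F (highest: 3).
At F, Chen picks leaf11 (lowest: 3).
Terminal value 3.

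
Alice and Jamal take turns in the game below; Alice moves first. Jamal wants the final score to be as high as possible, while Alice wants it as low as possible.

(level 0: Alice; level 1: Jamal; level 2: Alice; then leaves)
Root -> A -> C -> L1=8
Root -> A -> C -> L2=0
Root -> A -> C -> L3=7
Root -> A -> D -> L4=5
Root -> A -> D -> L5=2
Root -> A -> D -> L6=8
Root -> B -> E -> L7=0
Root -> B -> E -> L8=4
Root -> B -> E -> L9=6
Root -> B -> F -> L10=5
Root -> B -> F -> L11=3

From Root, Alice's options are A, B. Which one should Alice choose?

A

C (Alice): min(8, 0, 7) = 0
D (Alice): min(5, 2, 8) = 2
A (Jamal): max(0, 2) = 2
E (Alice): min(0, 4, 6) = 0
F (Alice): min(5, 3) = 3
B (Jamal): max(0, 3) = 3
Root (Alice): min(2, 3) = 2
Alice at Root wants the lowest of {A=2, B=3}, so chooses A.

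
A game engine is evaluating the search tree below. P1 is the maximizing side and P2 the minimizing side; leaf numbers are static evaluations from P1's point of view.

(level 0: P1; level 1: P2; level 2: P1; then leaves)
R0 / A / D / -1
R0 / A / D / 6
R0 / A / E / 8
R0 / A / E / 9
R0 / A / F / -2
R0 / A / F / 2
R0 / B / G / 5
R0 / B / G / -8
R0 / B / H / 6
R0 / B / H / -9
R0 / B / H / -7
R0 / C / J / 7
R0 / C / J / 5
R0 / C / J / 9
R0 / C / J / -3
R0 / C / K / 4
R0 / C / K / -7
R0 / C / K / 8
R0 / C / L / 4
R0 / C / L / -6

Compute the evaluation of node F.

F (P1): max(-2, 2) = 2

2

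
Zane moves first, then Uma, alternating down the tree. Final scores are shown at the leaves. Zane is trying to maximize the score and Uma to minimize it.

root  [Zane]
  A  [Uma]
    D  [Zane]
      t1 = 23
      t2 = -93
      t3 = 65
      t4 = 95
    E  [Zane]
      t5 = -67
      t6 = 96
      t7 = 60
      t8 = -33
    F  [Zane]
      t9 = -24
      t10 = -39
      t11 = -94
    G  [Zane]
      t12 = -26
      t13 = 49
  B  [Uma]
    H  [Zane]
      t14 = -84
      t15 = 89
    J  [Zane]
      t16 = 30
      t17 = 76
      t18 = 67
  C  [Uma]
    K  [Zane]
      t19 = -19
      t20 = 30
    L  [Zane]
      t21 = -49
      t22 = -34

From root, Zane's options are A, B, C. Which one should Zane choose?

D (Zane): max(23, -93, 65, 95) = 95
E (Zane): max(-67, 96, 60, -33) = 96
F (Zane): max(-24, -39, -94) = -24
G (Zane): max(-26, 49) = 49
A (Uma): min(95, 96, -24, 49) = -24
H (Zane): max(-84, 89) = 89
J (Zane): max(30, 76, 67) = 76
B (Uma): min(89, 76) = 76
K (Zane): max(-19, 30) = 30
L (Zane): max(-49, -34) = -34
C (Uma): min(30, -34) = -34
root (Zane): max(-24, 76, -34) = 76
Zane at root wants the highest of {A=-24, B=76, C=-34}, so chooses B.

B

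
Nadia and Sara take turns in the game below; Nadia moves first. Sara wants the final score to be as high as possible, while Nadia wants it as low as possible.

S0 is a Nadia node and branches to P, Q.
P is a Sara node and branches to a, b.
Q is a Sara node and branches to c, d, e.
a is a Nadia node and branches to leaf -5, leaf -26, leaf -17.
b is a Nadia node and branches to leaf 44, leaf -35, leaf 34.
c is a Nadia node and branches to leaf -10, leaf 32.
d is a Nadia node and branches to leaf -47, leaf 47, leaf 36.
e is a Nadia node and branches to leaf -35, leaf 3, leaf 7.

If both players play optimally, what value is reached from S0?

a (Nadia): min(-5, -26, -17) = -26
b (Nadia): min(44, -35, 34) = -35
P (Sara): max(-26, -35) = -26
c (Nadia): min(-10, 32) = -10
d (Nadia): min(-47, 47, 36) = -47
e (Nadia): min(-35, 3, 7) = -35
Q (Sara): max(-10, -47, -35) = -10
S0 (Nadia): min(-26, -10) = -26

-26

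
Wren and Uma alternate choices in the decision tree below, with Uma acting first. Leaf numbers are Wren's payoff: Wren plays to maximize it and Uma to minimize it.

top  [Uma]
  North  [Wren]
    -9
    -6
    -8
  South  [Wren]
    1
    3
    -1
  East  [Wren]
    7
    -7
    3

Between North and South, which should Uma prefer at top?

North

North (Wren): max(-9, -6, -8) = -6
South (Wren): max(1, 3, -1) = 3
Uma prefers the lower value; North=-6, South=3. North is better since -6 < 3.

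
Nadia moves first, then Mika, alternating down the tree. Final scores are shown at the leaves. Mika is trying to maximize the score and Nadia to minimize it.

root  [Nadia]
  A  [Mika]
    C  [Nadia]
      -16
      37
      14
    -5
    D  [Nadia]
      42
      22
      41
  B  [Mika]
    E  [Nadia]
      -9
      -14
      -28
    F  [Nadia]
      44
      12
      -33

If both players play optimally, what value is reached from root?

-28

C (Nadia): min(-16, 37, 14) = -16
D (Nadia): min(42, 22, 41) = 22
A (Mika): max(-16, -5, 22) = 22
E (Nadia): min(-9, -14, -28) = -28
F (Nadia): min(44, 12, -33) = -33
B (Mika): max(-28, -33) = -28
root (Nadia): min(22, -28) = -28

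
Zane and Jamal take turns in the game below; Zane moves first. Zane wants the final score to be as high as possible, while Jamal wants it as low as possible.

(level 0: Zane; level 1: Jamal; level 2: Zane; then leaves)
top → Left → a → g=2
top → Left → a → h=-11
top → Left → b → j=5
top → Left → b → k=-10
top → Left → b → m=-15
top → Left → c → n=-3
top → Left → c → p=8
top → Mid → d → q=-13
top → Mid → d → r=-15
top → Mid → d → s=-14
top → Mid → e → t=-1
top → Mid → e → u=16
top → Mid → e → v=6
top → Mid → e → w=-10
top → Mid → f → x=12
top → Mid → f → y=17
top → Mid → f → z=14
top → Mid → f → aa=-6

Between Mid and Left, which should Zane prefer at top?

Left

d (Zane): max(-13, -15, -14) = -13
e (Zane): max(-1, 16, 6, -10) = 16
f (Zane): max(12, 17, 14, -6) = 17
Mid (Jamal): min(-13, 16, 17) = -13
a (Zane): max(2, -11) = 2
b (Zane): max(5, -10, -15) = 5
c (Zane): max(-3, 8) = 8
Left (Jamal): min(2, 5, 8) = 2
Zane prefers the higher value; Mid=-13, Left=2. Left is better since 2 > -13.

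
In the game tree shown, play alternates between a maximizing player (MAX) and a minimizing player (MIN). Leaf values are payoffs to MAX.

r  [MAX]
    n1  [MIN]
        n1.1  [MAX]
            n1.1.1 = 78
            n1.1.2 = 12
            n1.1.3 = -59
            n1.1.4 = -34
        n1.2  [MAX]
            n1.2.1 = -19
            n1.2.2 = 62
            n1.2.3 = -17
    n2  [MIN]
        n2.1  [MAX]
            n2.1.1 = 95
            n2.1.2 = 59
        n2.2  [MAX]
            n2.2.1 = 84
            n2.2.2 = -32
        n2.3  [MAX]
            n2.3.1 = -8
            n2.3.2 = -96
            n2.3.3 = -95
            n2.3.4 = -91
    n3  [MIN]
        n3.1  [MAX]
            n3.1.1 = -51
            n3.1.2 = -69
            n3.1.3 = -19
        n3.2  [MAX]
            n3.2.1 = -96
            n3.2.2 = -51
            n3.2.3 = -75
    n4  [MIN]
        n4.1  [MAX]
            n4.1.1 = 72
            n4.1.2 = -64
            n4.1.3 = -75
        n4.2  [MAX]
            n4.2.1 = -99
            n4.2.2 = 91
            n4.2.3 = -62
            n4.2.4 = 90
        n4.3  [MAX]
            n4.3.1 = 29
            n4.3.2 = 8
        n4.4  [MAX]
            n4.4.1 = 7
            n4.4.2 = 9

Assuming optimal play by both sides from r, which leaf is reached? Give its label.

n1.2.2

n1.1 (MAX): max(78, 12, -59, -34) = 78
n1.2 (MAX): max(-19, 62, -17) = 62
n1 (MIN): min(78, 62) = 62
n2.1 (MAX): max(95, 59) = 95
n2.2 (MAX): max(84, -32) = 84
n2.3 (MAX): max(-8, -96, -95, -91) = -8
n2 (MIN): min(95, 84, -8) = -8
n3.1 (MAX): max(-51, -69, -19) = -19
n3.2 (MAX): max(-96, -51, -75) = -51
n3 (MIN): min(-19, -51) = -51
n4.1 (MAX): max(72, -64, -75) = 72
n4.2 (MAX): max(-99, 91, -62, 90) = 91
n4.3 (MAX): max(29, 8) = 29
n4.4 (MAX): max(7, 9) = 9
n4 (MIN): min(72, 91, 29, 9) = 9
r (MAX): max(62, -8, -51, 9) = 62
At r, MAX picks n1 (highest: 62).
At n1, MIN picks n1.2 (lowest: 62).
At n1.2, MAX picks n1.2.2 (highest: 62).
Terminal value 62.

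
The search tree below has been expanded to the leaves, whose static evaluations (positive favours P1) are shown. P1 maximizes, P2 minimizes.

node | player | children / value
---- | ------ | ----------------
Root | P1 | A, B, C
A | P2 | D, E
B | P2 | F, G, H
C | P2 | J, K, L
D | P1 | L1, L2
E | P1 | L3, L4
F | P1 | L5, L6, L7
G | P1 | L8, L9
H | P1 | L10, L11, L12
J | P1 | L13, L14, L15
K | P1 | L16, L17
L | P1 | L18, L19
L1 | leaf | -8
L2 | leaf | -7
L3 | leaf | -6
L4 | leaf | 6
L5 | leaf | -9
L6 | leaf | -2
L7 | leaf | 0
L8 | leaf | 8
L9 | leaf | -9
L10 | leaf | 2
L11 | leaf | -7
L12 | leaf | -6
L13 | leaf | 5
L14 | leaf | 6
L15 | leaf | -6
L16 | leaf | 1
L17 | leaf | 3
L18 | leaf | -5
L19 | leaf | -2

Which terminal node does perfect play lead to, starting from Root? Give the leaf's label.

D (P1): max(-8, -7) = -7
E (P1): max(-6, 6) = 6
A (P2): min(-7, 6) = -7
F (P1): max(-9, -2, 0) = 0
G (P1): max(8, -9) = 8
H (P1): max(2, -7, -6) = 2
B (P2): min(0, 8, 2) = 0
J (P1): max(5, 6, -6) = 6
K (P1): max(1, 3) = 3
L (P1): max(-5, -2) = -2
C (P2): min(6, 3, -2) = -2
Root (P1): max(-7, 0, -2) = 0
At Root, P1 picks B (highest: 0).
At B, P2 picks F (lowest: 0).
At F, P1 picks L7 (highest: 0).
Terminal value 0.

L7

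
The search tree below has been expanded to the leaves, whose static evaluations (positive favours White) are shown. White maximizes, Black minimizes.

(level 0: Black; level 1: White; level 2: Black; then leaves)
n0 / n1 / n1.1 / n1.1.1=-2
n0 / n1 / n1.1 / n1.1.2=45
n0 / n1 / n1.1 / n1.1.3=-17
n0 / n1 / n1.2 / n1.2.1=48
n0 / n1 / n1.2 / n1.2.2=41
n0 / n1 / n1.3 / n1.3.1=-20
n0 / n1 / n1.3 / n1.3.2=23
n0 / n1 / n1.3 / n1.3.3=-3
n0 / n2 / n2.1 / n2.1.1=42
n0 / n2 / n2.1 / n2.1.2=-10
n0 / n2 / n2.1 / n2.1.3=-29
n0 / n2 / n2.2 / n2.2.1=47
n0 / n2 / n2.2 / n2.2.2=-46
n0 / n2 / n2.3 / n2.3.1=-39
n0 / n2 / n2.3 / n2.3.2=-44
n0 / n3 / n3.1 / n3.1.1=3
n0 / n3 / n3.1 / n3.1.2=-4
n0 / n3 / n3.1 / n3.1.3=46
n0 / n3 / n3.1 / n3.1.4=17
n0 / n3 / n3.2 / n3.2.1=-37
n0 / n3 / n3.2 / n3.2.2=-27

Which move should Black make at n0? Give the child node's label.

n2

n1.1 (Black): min(-2, 45, -17) = -17
n1.2 (Black): min(48, 41) = 41
n1.3 (Black): min(-20, 23, -3) = -20
n1 (White): max(-17, 41, -20) = 41
n2.1 (Black): min(42, -10, -29) = -29
n2.2 (Black): min(47, -46) = -46
n2.3 (Black): min(-39, -44) = -44
n2 (White): max(-29, -46, -44) = -29
n3.1 (Black): min(3, -4, 46, 17) = -4
n3.2 (Black): min(-37, -27) = -37
n3 (White): max(-4, -37) = -4
n0 (Black): min(41, -29, -4) = -29
Black at n0 wants the lowest of {n1=41, n2=-29, n3=-4}, so chooses n2.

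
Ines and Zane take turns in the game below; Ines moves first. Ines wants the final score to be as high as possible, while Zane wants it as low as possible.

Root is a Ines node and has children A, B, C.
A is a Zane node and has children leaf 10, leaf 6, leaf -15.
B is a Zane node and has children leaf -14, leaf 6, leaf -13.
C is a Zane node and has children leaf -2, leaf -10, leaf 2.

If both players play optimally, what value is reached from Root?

-10

A (Zane): min(10, 6, -15) = -15
B (Zane): min(-14, 6, -13) = -14
C (Zane): min(-2, -10, 2) = -10
Root (Ines): max(-15, -14, -10) = -10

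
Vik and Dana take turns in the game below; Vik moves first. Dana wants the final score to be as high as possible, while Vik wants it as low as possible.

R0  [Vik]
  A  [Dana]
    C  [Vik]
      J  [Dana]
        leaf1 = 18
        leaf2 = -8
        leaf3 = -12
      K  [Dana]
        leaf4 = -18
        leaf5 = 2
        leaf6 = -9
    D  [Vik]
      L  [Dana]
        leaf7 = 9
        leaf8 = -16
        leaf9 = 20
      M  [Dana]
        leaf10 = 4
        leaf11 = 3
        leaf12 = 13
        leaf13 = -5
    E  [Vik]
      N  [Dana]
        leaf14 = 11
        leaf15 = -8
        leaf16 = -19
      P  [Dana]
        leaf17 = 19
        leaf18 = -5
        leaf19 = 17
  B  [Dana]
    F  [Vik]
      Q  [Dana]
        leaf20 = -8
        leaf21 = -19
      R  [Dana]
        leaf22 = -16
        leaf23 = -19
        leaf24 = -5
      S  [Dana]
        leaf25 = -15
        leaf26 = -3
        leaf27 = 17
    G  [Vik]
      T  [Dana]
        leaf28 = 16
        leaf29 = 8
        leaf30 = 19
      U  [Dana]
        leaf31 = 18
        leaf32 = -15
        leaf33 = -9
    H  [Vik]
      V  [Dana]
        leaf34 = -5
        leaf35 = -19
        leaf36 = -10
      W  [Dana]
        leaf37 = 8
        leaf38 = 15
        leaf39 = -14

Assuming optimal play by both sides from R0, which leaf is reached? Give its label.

leaf12

J (Dana): max(18, -8, -12) = 18
K (Dana): max(-18, 2, -9) = 2
C (Vik): min(18, 2) = 2
L (Dana): max(9, -16, 20) = 20
M (Dana): max(4, 3, 13, -5) = 13
D (Vik): min(20, 13) = 13
N (Dana): max(11, -8, -19) = 11
P (Dana): max(19, -5, 17) = 19
E (Vik): min(11, 19) = 11
A (Dana): max(2, 13, 11) = 13
Q (Dana): max(-8, -19) = -8
R (Dana): max(-16, -19, -5) = -5
S (Dana): max(-15, -3, 17) = 17
F (Vik): min(-8, -5, 17) = -8
T (Dana): max(16, 8, 19) = 19
U (Dana): max(18, -15, -9) = 18
G (Vik): min(19, 18) = 18
V (Dana): max(-5, -19, -10) = -5
W (Dana): max(8, 15, -14) = 15
H (Vik): min(-5, 15) = -5
B (Dana): max(-8, 18, -5) = 18
R0 (Vik): min(13, 18) = 13
At R0, Vik picks A (lowest: 13).
At A, Dana picks D (highest: 13).
At D, Vik picks M (lowest: 13).
At M, Dana picks leaf12 (highest: 13).
Terminal value 13.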